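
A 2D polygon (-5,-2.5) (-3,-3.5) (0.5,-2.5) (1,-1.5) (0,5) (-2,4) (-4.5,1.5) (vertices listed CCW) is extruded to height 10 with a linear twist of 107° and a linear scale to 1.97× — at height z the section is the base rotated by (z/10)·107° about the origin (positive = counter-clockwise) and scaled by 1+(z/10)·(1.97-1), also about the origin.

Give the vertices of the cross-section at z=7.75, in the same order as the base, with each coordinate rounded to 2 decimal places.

t = z/height = 7.75/10 = 0.775
s = 1 + (scale-1)·z/height = 1 + (1.97-1)·7.75/10 = 1.751750
θ = twist·z/height = 107°·7.75/10 = 82.9250° = 1.447314 rad
cos θ = 0.123168, sin θ = 0.992386 (intermediates below are computed at full precision and shown rounded to 5 d.p.)
v1: (-5,-2.5) → rotate → (1.86512,-5.26985) → ×s → (3.26723,-9.23146) → (3.27,-9.23)
v2: (-3,-3.5) → rotate → (3.10384,-3.40825) → ×s → (5.43716,-5.97040) → (5.44,-5.97)
v3: (0.5,-2.5) → rotate → (2.54255,0.18827) → ×s → (4.45391,0.32980) → (4.45,0.33)
v4: (1,-1.5) → rotate → (1.61175,0.80763) → ×s → (2.82338,1.41477) → (2.82,1.41)
v5: (0,5) → rotate → (-4.96193,0.61584) → ×s → (-8.69206,1.07880) → (-8.69,1.08)
v6: (-2,4) → rotate → (-4.21588,-1.49210) → ×s → (-7.38517,-2.61378) → (-7.39,-2.61)
v7: (-4.5,1.5) → rotate → (-2.04284,-4.28098) → ×s → (-3.57854,-7.49921) → (-3.58,-7.50)

Cross-section at z=7.75: (3.27,-9.23) (5.44,-5.97) (4.45,0.33) (2.82,1.41) (-8.69,1.08) (-7.39,-2.61) (-3.58,-7.50)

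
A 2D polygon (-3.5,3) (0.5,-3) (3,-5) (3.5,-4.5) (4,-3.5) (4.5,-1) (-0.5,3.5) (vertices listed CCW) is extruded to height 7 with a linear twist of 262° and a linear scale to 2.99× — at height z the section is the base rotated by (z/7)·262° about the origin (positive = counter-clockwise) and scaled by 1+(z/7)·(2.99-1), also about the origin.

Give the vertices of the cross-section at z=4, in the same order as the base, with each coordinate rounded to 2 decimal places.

t = z/height = 4/7 = 0.571429
s = 1 + (scale-1)·z/height = 1 + (2.99-1)·4/7 = 2.137143
θ = twist·z/height = 262°·4/7 = 149.7143° = 2.613007 rad
cos θ = -0.863521, sin θ = 0.504312 (intermediates below are computed at full precision and shown rounded to 5 d.p.)
v1: (-3.5,3) → rotate → (1.50939,-4.35566) → ×s → (3.22578,-9.30866) → (3.23,-9.31)
v2: (0.5,-3) → rotate → (1.08118,2.84272) → ×s → (2.31063,6.07530) → (2.31,6.08)
v3: (3,-5) → rotate → (-0.06900,5.83054) → ×s → (-0.14747,12.46070) → (-0.15,12.46)
v4: (3.5,-4.5) → rotate → (-0.75292,5.65094) → ×s → (-1.60910,12.07686) → (-1.61,12.08)
v5: (4,-3.5) → rotate → (-1.68899,5.03957) → ×s → (-3.60962,10.77029) → (-3.61,10.77)
v6: (4.5,-1) → rotate → (-3.38153,3.13293) → ×s → (-7.22682,6.69551) → (-7.23,6.70)
v7: (-0.5,3.5) → rotate → (-1.33333,-3.27448) → ×s → (-2.84952,-6.99803) → (-2.85,-7.00)

Cross-section at z=4: (3.23,-9.31) (2.31,6.08) (-0.15,12.46) (-1.61,12.08) (-3.61,10.77) (-7.23,6.70) (-2.85,-7.00)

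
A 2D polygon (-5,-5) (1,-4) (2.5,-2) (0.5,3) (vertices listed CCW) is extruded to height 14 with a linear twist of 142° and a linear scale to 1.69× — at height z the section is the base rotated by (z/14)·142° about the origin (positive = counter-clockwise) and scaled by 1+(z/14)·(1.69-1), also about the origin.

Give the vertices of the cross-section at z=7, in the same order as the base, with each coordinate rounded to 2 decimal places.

Cross-section at z=7: (4.17,-8.55) (5.52,-0.48) (3.64,2.30) (-3.60,1.95)

t = z/height = 7/14 = 0.5
s = 1 + (scale-1)·z/height = 1 + (1.69-1)·7/14 = 1.345000
θ = twist·z/height = 142°·7/14 = 71.0000° = 1.239184 rad
cos θ = 0.325568, sin θ = 0.945519 (intermediates below are computed at full precision and shown rounded to 5 d.p.)
v1: (-5,-5) → rotate → (3.09975,-6.35543) → ×s → (4.16917,-8.54806) → (4.17,-8.55)
v2: (1,-4) → rotate → (4.10764,-0.35675) → ×s → (5.52478,-0.47983) → (5.52,-0.48)
v3: (2.5,-2) → rotate → (2.70496,1.71266) → ×s → (3.63817,2.30353) → (3.64,2.30)
v4: (0.5,3) → rotate → (-2.67377,1.44946) → ×s → (-3.59622,1.94953) → (-3.60,1.95)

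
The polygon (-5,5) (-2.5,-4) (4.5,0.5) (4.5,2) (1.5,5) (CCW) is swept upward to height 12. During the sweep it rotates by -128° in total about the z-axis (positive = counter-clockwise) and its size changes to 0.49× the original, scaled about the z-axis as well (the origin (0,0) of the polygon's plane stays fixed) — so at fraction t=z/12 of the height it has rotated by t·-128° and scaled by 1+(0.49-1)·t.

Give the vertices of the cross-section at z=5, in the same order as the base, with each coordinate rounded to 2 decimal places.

Cross-section at z=5: (0.81,5.51) (-3.70,-0.30) (2.43,-2.61) (3.38,-1.90) (3.86,1.40)

t = z/height = 5/12 = 0.416667
s = 1 + (scale-1)·z/height = 1 + (0.49-1)·5/12 = 0.787500
θ = twist·z/height = -128°·5/12 = -53.3333° = -0.930842 rad
cos θ = 0.597159, sin θ = -0.802123 (intermediates below are computed at full precision and shown rounded to 5 d.p.)
v1: (-5,5) → rotate → (1.02482,6.99641) → ×s → (0.80705,5.50967) → (0.81,5.51)
v2: (-2.5,-4) → rotate → (-4.70139,-0.38333) → ×s → (-3.70234,-0.30187) → (-3.70,-0.30)
v3: (4.5,0.5) → rotate → (3.08828,-3.31098) → ×s → (2.43202,-2.60739) → (2.43,-2.61)
v4: (4.5,2) → rotate → (4.29146,-2.41524) → ×s → (3.37952,-1.90200) → (3.38,-1.90)
v5: (1.5,5) → rotate → (4.90635,1.78261) → ×s → (3.86375,1.40380) → (3.86,1.40)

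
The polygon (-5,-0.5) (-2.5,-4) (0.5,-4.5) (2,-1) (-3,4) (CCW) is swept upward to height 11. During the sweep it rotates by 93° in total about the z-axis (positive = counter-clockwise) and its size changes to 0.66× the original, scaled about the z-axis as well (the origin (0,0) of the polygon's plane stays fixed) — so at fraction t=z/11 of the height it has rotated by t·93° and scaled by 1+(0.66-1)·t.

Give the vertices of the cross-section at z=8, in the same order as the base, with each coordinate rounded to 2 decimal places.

Cross-section at z=8: (-1.08,-3.62) (2.07,-2.89) (3.28,-0.94) (1.27,1.11) (-3.64,-0.94)

t = z/height = 8/11 = 0.727273
s = 1 + (scale-1)·z/height = 1 + (0.66-1)·8/11 = 0.752727
θ = twist·z/height = 93°·8/11 = 67.6364° = 1.180477 rad
cos θ = 0.380484, sin θ = 0.924788 (intermediates below are computed at full precision and shown rounded to 5 d.p.)
v1: (-5,-0.5) → rotate → (-1.44002,-4.81418) → ×s → (-1.08395,-3.62376) → (-1.08,-3.62)
v2: (-2.5,-4) → rotate → (2.74794,-3.83390) → ×s → (2.06845,-2.88588) → (2.07,-2.89)
v3: (0.5,-4.5) → rotate → (4.35179,-1.24978) → ×s → (3.27571,-0.94074) → (3.28,-0.94)
v4: (2,-1) → rotate → (1.68575,1.46909) → ×s → (1.26891,1.10583) → (1.27,1.11)
v5: (-3,4) → rotate → (-4.84060,-1.25243) → ×s → (-3.64365,-0.94274) → (-3.64,-0.94)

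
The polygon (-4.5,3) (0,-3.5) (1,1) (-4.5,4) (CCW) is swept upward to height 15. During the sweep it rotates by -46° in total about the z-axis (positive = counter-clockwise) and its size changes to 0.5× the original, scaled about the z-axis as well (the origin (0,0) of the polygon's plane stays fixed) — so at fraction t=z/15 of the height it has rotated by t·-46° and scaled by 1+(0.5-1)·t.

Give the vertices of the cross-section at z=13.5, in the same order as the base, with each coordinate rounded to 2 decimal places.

Cross-section at z=13.5: (-0.77,2.87) (-1.27,-1.44) (0.78,0.05) (-0.40,3.29)

t = z/height = 13.5/15 = 0.9
s = 1 + (scale-1)·z/height = 1 + (0.5-1)·13.5/15 = 0.550000
θ = twist·z/height = -46°·13.5/15 = -41.4000° = -0.722566 rad
cos θ = 0.750111, sin θ = -0.661312 (intermediates below are computed at full precision and shown rounded to 5 d.p.)
v1: (-4.5,3) → rotate → (-1.39156,5.22624) → ×s → (-0.76536,2.87443) → (-0.77,2.87)
v2: (0,-3.5) → rotate → (-2.31459,-2.62539) → ×s → (-1.27303,-1.44396) → (-1.27,-1.44)
v3: (1,1) → rotate → (1.41142,0.08880) → ×s → (0.77628,0.04884) → (0.78,0.05)
v4: (-4.5,4) → rotate → (-0.73025,5.97635) → ×s → (-0.40164,3.28699) → (-0.40,3.29)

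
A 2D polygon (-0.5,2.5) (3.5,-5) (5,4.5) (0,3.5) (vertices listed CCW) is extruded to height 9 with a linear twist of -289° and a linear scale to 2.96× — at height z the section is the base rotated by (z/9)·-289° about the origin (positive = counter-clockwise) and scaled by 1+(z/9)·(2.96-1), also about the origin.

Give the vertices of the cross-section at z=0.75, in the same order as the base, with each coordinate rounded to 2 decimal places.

Cross-section at z=0.75: (0.66,2.89) (1.34,-6.97) (7.45,2.41) (1.66,3.72)

t = z/height = 0.75/9 = 0.0833333
s = 1 + (scale-1)·z/height = 1 + (2.96-1)·0.75/9 = 1.163333
θ = twist·z/height = -289°·0.75/9 = -24.0833° = -0.420333 rad
cos θ = 0.912953, sin θ = -0.408065 (intermediates below are computed at full precision and shown rounded to 5 d.p.)
v1: (-0.5,2.5) → rotate → (0.56369,2.48641) → ×s → (0.65575,2.89253) → (0.66,2.89)
v2: (3.5,-5) → rotate → (1.15501,-5.99299) → ×s → (1.34366,-6.97185) → (1.34,-6.97)
v3: (5,4.5) → rotate → (6.40106,2.06796) → ×s → (7.44656,2.40573) → (7.45,2.41)
v4: (0,3.5) → rotate → (1.42823,3.19534) → ×s → (1.66150,3.71724) → (1.66,3.72)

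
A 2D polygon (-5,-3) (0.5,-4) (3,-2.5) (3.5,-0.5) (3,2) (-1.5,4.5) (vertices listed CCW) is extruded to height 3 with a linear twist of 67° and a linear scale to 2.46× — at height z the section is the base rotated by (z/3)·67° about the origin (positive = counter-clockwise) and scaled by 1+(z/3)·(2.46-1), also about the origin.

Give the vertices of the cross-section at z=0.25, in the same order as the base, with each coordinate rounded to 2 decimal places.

Cross-section at z=0.25: (-5.25,-3.89) (0.99,-4.41) (3.62,-2.46) (3.96,-0.18) (3.13,2.56) (-2.17,4.86)

t = z/height = 0.25/3 = 0.0833333
s = 1 + (scale-1)·z/height = 1 + (2.46-1)·0.25/3 = 1.121667
θ = twist·z/height = 67°·0.25/3 = 5.5833° = 0.097448 rad
cos θ = 0.995256, sin θ = 0.097293 (intermediates below are computed at full precision and shown rounded to 5 d.p.)
v1: (-5,-3) → rotate → (-4.68440,-3.47223) → ×s → (-5.25433,-3.89469) → (-5.25,-3.89)
v2: (0.5,-4) → rotate → (0.88680,-3.93238) → ×s → (0.99470,-4.41082) → (0.99,-4.41)
v3: (3,-2.5) → rotate → (3.22900,-2.19626) → ×s → (3.62186,-2.46347) → (3.62,-2.46)
v4: (3.5,-0.5) → rotate → (3.53204,-0.15710) → ×s → (3.96177,-0.17621) → (3.96,-0.18)
v5: (3,2) → rotate → (2.79118,2.28239) → ×s → (3.13077,2.56008) → (3.13,2.56)
v6: (-1.5,4.5) → rotate → (-1.93070,4.33271) → ×s → (-2.16561,4.85986) → (-2.17,4.86)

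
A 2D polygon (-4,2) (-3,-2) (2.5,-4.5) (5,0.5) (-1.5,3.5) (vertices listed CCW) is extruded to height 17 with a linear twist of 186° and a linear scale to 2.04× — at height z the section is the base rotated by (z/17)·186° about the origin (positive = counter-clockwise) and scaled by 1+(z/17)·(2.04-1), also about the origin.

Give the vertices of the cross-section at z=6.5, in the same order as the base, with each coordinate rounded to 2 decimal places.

t = z/height = 6.5/17 = 0.382353
s = 1 + (scale-1)·z/height = 1 + (2.04-1)·6.5/17 = 1.397647
θ = twist·z/height = 186°·6.5/17 = 71.1176° = 1.241237 rad
cos θ = 0.323626, sin θ = 0.946185 (intermediates below are computed at full precision and shown rounded to 5 d.p.)
v1: (-4,2) → rotate → (-3.18687,-3.13749) → ×s → (-4.45413,-4.38510) → (-4.45,-4.39)
v2: (-3,-2) → rotate → (0.92149,-3.48581) → ×s → (1.28792,-4.87193) → (1.29,-4.87)
v3: (2.5,-4.5) → rotate → (5.06690,0.90915) → ×s → (7.08173,1.27066) → (7.08,1.27)
v4: (5,0.5) → rotate → (1.14504,4.89274) → ×s → (1.60036,6.83832) → (1.60,6.84)
v5: (-1.5,3.5) → rotate → (-3.79709,-0.28659) → ×s → (-5.30699,-0.40055) → (-5.31,-0.40)

Cross-section at z=6.5: (-4.45,-4.39) (1.29,-4.87) (7.08,1.27) (1.60,6.84) (-5.31,-0.40)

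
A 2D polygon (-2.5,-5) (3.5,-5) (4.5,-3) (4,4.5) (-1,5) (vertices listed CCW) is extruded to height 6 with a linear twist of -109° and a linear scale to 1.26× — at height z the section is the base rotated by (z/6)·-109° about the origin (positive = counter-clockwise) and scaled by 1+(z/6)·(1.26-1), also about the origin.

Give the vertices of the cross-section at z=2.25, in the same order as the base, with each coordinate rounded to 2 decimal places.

Cross-section at z=2.25: (-5.67,-2.35) (-0.69,-6.66) (1.58,-5.72) (6.55,0.86) (2.76,4.87)

t = z/height = 2.25/6 = 0.375
s = 1 + (scale-1)·z/height = 1 + (1.26-1)·2.25/6 = 1.097500
θ = twist·z/height = -109°·2.25/6 = -40.8750° = -0.713403 rad
cos θ = 0.756139, sin θ = -0.654411 (intermediates below are computed at full precision and shown rounded to 5 d.p.)
v1: (-2.5,-5) → rotate → (-5.16240,-2.14467) → ×s → (-5.66574,-2.35377) → (-5.67,-2.35)
v2: (3.5,-5) → rotate → (-0.62557,-6.07113) → ×s → (-0.68656,-6.66307) → (-0.69,-6.66)
v3: (4.5,-3) → rotate → (1.43939,-5.21327) → ×s → (1.57973,-5.72156) → (1.58,-5.72)
v4: (4,4.5) → rotate → (5.96941,0.78498) → ×s → (6.55142,0.86152) → (6.55,0.86)
v5: (-1,5) → rotate → (2.51592,4.43511) → ×s → (2.76122,4.86753) → (2.76,4.87)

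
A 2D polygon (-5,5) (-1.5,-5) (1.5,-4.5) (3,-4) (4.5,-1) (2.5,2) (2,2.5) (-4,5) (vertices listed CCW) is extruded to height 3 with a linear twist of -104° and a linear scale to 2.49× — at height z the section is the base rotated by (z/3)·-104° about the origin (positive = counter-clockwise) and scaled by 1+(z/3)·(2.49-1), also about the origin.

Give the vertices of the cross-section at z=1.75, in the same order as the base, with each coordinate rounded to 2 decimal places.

t = z/height = 1.75/3 = 0.583333
s = 1 + (scale-1)·z/height = 1 + (2.49-1)·1.75/3 = 1.869167
θ = twist·z/height = -104°·1.75/3 = -60.6667° = -1.058833 rad
cos θ = 0.489890, sin θ = -0.871784 (intermediates below are computed at full precision and shown rounded to 5 d.p.)
v1: (-5,5) → rotate → (1.90947,6.80837) → ×s → (3.56912,12.72598) → (3.57,12.73)
v2: (-1.5,-5) → rotate → (-5.09376,-1.14177) → ×s → (-9.52108,-2.13416) → (-9.52,-2.13)
v3: (1.5,-4.5) → rotate → (-3.18820,-3.51218) → ×s → (-5.95927,-6.56485) → (-5.96,-6.56)
v4: (3,-4) → rotate → (-2.01747,-4.57491) → ×s → (-3.77098,-8.55127) → (-3.77,-8.55)
v5: (4.5,-1) → rotate → (1.33272,-4.41292) → ×s → (2.49107,-8.24848) → (2.49,-8.25)
v6: (2.5,2) → rotate → (2.96829,-1.19968) → ×s → (5.54823,-2.24240) → (5.55,-2.24)
v7: (2,2.5) → rotate → (3.15924,-0.51884) → ×s → (5.90515,-0.96981) → (5.91,-0.97)
v8: (-4,5) → rotate → (2.39936,5.93659) → ×s → (4.48481,11.09647) → (4.48,11.10)

Cross-section at z=1.75: (3.57,12.73) (-9.52,-2.13) (-5.96,-6.56) (-3.77,-8.55) (2.49,-8.25) (5.55,-2.24) (5.91,-0.97) (4.48,11.10)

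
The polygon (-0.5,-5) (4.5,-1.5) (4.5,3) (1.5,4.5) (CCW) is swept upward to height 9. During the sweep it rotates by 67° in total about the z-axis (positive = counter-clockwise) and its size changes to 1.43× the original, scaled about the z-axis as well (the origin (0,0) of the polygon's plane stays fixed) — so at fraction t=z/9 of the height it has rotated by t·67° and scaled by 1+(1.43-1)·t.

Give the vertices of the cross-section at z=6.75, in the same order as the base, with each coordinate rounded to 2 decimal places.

Cross-section at z=6.75: (4.66,-4.74) (5.33,3.31) (0.76,7.11) (-3.31,5.33)

t = z/height = 6.75/9 = 0.75
s = 1 + (scale-1)·z/height = 1 + (1.43-1)·6.75/9 = 1.322500
θ = twist·z/height = 67°·6.75/9 = 50.2500° = 0.877028 rad
cos θ = 0.639439, sin θ = 0.768842 (intermediates below are computed at full precision and shown rounded to 5 d.p.)
v1: (-0.5,-5) → rotate → (3.52449,-3.58162) → ×s → (4.66114,-4.73669) → (4.66,-4.74)
v2: (4.5,-1.5) → rotate → (4.03074,2.50063) → ×s → (5.33065,3.30708) → (5.33,3.31)
v3: (4.5,3) → rotate → (0.57095,5.37811) → ×s → (0.75508,7.11254) → (0.76,7.11)
v4: (1.5,4.5) → rotate → (-2.50063,4.03074) → ×s → (-3.30708,5.33065) → (-3.31,5.33)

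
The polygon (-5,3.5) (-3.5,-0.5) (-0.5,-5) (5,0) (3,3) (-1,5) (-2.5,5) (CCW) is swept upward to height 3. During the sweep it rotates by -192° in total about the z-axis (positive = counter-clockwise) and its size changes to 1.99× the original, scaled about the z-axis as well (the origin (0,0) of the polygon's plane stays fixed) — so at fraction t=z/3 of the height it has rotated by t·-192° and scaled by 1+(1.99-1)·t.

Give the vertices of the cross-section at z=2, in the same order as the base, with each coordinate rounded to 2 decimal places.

t = z/height = 2/3 = 0.666667
s = 1 + (scale-1)·z/height = 1 + (1.99-1)·2/3 = 1.660000
θ = twist·z/height = -192°·2/3 = -128.0000° = -2.234021 rad
cos θ = -0.615661, sin θ = -0.788011 (intermediates below are computed at full precision and shown rounded to 5 d.p.)
v1: (-5,3.5) → rotate → (5.83635,1.78524) → ×s → (9.68833,2.96350) → (9.69,2.96)
v2: (-3.5,-0.5) → rotate → (1.76081,3.06587) → ×s → (2.92294,5.08934) → (2.92,5.09)
v3: (-0.5,-5) → rotate → (-3.63222,3.47231) → ×s → (-6.02949,5.76404) → (-6.03,5.76)
v4: (5,0) → rotate → (-3.07831,-3.94005) → ×s → (-5.10999,-6.54049) → (-5.11,-6.54)
v5: (3,3) → rotate → (0.51705,-4.21102) → ×s → (0.85830,-6.99029) → (0.86,-6.99)
v6: (-1,5) → rotate → (4.55572,-2.29030) → ×s → (7.56249,-3.80189) → (7.56,-3.80)
v7: (-2.5,5) → rotate → (5.47921,-1.10828) → ×s → (9.09548,-1.83975) → (9.10,-1.84)

Cross-section at z=2: (9.69,2.96) (2.92,5.09) (-6.03,5.76) (-5.11,-6.54) (0.86,-6.99) (7.56,-3.80) (9.10,-1.84)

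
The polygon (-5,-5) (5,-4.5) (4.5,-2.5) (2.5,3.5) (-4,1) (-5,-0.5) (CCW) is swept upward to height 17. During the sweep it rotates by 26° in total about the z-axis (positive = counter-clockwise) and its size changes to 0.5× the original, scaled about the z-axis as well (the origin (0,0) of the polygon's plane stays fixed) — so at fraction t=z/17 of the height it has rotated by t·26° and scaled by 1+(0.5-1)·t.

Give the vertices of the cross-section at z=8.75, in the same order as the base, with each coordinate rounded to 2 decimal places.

Cross-section at z=8.75: (-2.75,-4.47) (4.39,-2.39) (3.68,-1.03) (1.20,2.96) (-3.06,0.03) (-3.53,-1.22)

t = z/height = 8.75/17 = 0.514706
s = 1 + (scale-1)·z/height = 1 + (0.5-1)·8.75/17 = 0.742647
θ = twist·z/height = 26°·8.75/17 = 13.3824° = 0.233566 rad
cos θ = 0.972847, sin θ = 0.231448 (intermediates below are computed at full precision and shown rounded to 5 d.p.)
v1: (-5,-5) → rotate → (-3.70699,-6.02148) → ×s → (-2.75299,-4.47183) → (-2.75,-4.47)
v2: (5,-4.5) → rotate → (5.90575,-3.22057) → ×s → (4.38589,-2.39175) → (4.39,-2.39)
v3: (4.5,-2.5) → rotate → (4.95643,-1.39060) → ×s → (3.68088,-1.03273) → (3.68,-1.03)
v4: (2.5,3.5) → rotate → (1.62205,3.98359) → ×s → (1.20461,2.95840) → (1.20,2.96)
v5: (-4,1) → rotate → (-4.12284,0.04705) → ×s → (-3.06181,0.03494) → (-3.06,0.03)
v6: (-5,-0.5) → rotate → (-4.74851,-1.64366) → ×s → (-3.52647,-1.22066) → (-3.53,-1.22)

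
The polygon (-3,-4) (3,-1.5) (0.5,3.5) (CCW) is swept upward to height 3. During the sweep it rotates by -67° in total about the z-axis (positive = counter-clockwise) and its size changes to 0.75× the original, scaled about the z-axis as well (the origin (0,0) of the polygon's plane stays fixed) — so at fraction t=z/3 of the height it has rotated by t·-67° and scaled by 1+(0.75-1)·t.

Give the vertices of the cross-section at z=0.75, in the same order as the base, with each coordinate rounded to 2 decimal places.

Cross-section at z=0.75: (-3.77,-2.78) (2.29,-2.16) (1.39,3.01)

t = z/height = 0.75/3 = 0.25
s = 1 + (scale-1)·z/height = 1 + (0.75-1)·0.75/3 = 0.937500
θ = twist·z/height = -67°·0.75/3 = -16.7500° = -0.292343 rad
cos θ = 0.957571, sin θ = -0.288196 (intermediates below are computed at full precision and shown rounded to 5 d.p.)
v1: (-3,-4) → rotate → (-4.02550,-2.96570) → ×s → (-3.77391,-2.78034) → (-3.77,-2.78)
v2: (3,-1.5) → rotate → (2.44042,-2.30095) → ×s → (2.28789,-2.15714) → (2.29,-2.16)
v3: (0.5,3.5) → rotate → (1.48747,3.20740) → ×s → (1.39451,3.00694) → (1.39,3.01)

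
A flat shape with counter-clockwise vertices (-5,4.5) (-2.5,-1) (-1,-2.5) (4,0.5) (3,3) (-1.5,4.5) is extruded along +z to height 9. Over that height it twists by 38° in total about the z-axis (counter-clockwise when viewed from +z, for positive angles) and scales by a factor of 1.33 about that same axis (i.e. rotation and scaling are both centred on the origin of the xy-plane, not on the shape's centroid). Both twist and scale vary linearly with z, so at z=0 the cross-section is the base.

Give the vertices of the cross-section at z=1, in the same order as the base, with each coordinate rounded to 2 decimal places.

t = z/height = 1/9 = 0.111111
s = 1 + (scale-1)·z/height = 1 + (1.33-1)·1/9 = 1.036667
θ = twist·z/height = 38°·1/9 = 4.2222° = 0.073692 rad
cos θ = 0.997286, sin θ = 0.073625 (intermediates below are computed at full precision and shown rounded to 5 d.p.)
v1: (-5,4.5) → rotate → (-5.31774,4.11966) → ×s → (-5.51273,4.27072) → (-5.51,4.27)
v2: (-2.5,-1) → rotate → (-2.41959,-1.18135) → ×s → (-2.50831,-1.22466) → (-2.51,-1.22)
v3: (-1,-2.5) → rotate → (-0.81322,-2.56684) → ×s → (-0.84304,-2.66096) → (-0.84,-2.66)
v4: (4,0.5) → rotate → (3.95233,0.79314) → ×s → (4.09725,0.82222) → (4.10,0.82)
v5: (3,3) → rotate → (2.77098,3.21273) → ×s → (2.87259,3.33053) → (2.87,3.33)
v6: (-1.5,4.5) → rotate → (-1.82724,4.37735) → ×s → (-1.89424,4.53785) → (-1.89,4.54)

Cross-section at z=1: (-5.51,4.27) (-2.51,-1.22) (-0.84,-2.66) (4.10,0.82) (2.87,3.33) (-1.89,4.54)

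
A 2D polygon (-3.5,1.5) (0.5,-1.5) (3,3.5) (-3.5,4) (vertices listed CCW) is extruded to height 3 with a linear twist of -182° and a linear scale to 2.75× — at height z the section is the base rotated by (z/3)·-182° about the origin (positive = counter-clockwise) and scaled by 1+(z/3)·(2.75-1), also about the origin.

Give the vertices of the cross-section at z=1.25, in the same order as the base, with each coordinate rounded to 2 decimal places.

t = z/height = 1.25/3 = 0.416667
s = 1 + (scale-1)·z/height = 1 + (2.75-1)·1.25/3 = 1.729167
θ = twist·z/height = -182°·1.25/3 = -75.8333° = -1.323541 rad
cos θ = 0.244743, sin θ = -0.969588 (intermediates below are computed at full precision and shown rounded to 5 d.p.)
v1: (-3.5,1.5) → rotate → (0.59778,3.76067) → ×s → (1.03366,6.50283) → (1.03,6.50)
v2: (0.5,-1.5) → rotate → (-1.33201,-0.85191) → ×s → (-2.30327,-1.47309) → (-2.30,-1.47)
v3: (3,3.5) → rotate → (4.12779,-2.05216) → ×s → (7.13763,-3.54853) → (7.14,-3.55)
v4: (-3.5,4) → rotate → (3.02175,4.37253) → ×s → (5.22511,7.56083) → (5.23,7.56)

Cross-section at z=1.25: (1.03,6.50) (-2.30,-1.47) (7.14,-3.55) (5.23,7.56)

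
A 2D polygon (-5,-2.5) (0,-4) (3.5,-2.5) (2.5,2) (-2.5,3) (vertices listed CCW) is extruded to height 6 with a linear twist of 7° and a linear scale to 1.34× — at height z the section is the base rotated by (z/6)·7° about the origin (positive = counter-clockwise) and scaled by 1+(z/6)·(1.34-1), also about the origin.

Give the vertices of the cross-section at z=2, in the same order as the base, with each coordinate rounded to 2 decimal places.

Cross-section at z=2: (-5.45,-3.01) (0.18,-4.45) (4.01,-2.62) (2.69,2.34) (-2.92,3.22)

t = z/height = 2/6 = 0.333333
s = 1 + (scale-1)·z/height = 1 + (1.34-1)·2/6 = 1.113333
θ = twist·z/height = 7°·2/6 = 2.3333° = 0.040724 rad
cos θ = 0.999171, sin θ = 0.040713 (intermediates below are computed at full precision and shown rounded to 5 d.p.)
v1: (-5,-2.5) → rotate → (-4.89407,-2.70149) → ×s → (-5.44873,-3.00766) → (-5.45,-3.01)
v2: (0,-4) → rotate → (0.16285,-3.99668) → ×s → (0.18131,-4.44964) → (0.18,-4.45)
v3: (3.5,-2.5) → rotate → (3.59888,-2.35543) → ×s → (4.00675,-2.62238) → (4.01,-2.62)
v4: (2.5,2) → rotate → (2.41650,2.10012) → ×s → (2.69037,2.33814) → (2.69,2.34)
v5: (-2.5,3) → rotate → (-2.62007,2.89573) → ×s → (-2.91701,3.22391) → (-2.92,3.22)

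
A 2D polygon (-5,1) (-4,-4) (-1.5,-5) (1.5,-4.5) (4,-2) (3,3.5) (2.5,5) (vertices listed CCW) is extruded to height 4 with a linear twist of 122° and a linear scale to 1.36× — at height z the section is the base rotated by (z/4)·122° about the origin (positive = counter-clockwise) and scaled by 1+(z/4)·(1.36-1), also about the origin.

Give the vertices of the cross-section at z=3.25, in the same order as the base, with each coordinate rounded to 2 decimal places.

t = z/height = 3.25/4 = 0.8125
s = 1 + (scale-1)·z/height = 1 + (1.36-1)·3.25/4 = 1.292500
θ = twist·z/height = 122°·3.25/4 = 99.1250° = 1.730058 rad
cos θ = -0.158589, sin θ = 0.987345 (intermediates below are computed at full precision and shown rounded to 5 d.p.)
v1: (-5,1) → rotate → (-0.19440,-5.09531) → ×s → (-0.25126,-6.58569) → (-0.25,-6.59)
v2: (-4,-4) → rotate → (4.58373,-3.31502) → ×s → (5.92448,-4.28467) → (5.92,-4.28)
v3: (-1.5,-5) → rotate → (5.17461,-0.68807) → ×s → (6.68818,-0.88933) → (6.69,-0.89)
v4: (1.5,-4.5) → rotate → (4.20517,2.19467) → ×s → (5.43518,2.83661) → (5.44,2.84)
v5: (4,-2) → rotate → (1.34033,4.26656) → ×s → (1.73238,5.51452) → (1.73,5.51)
v6: (3,3.5) → rotate → (-3.93147,2.40697) → ×s → (-5.08143,3.11101) → (-5.08,3.11)
v7: (2.5,5) → rotate → (-5.33320,1.67542) → ×s → (-6.89316,2.16548) → (-6.89,2.17)

Cross-section at z=3.25: (-0.25,-6.59) (5.92,-4.28) (6.69,-0.89) (5.44,2.84) (1.73,5.51) (-5.08,3.11) (-6.89,2.17)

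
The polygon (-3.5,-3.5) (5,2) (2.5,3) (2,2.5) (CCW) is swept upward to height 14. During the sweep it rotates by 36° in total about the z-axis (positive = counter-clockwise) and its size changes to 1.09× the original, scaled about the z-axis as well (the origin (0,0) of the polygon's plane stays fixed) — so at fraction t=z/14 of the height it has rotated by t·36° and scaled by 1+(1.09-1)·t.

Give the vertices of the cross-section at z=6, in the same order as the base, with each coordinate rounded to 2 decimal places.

t = z/height = 6/14 = 0.428571
s = 1 + (scale-1)·z/height = 1 + (1.09-1)·6/14 = 1.038571
θ = twist·z/height = 36°·6/14 = 15.4286° = 0.269279 rad
cos θ = 0.963963, sin θ = 0.266037 (intermediates below are computed at full precision and shown rounded to 5 d.p.)
v1: (-3.5,-3.5) → rotate → (-2.44274,-4.30500) → ×s → (-2.53696,-4.47105) → (-2.54,-4.47)
v2: (5,2) → rotate → (4.28774,3.25811) → ×s → (4.45312,3.38378) → (4.45,3.38)
v3: (2.5,3) → rotate → (1.61180,3.55698) → ×s → (1.67397,3.69418) → (1.67,3.69)
v4: (2,2.5) → rotate → (1.26283,2.94198) → ×s → (1.31154,3.05546) → (1.31,3.06)

Cross-section at z=6: (-2.54,-4.47) (4.45,3.38) (1.67,3.69) (1.31,3.06)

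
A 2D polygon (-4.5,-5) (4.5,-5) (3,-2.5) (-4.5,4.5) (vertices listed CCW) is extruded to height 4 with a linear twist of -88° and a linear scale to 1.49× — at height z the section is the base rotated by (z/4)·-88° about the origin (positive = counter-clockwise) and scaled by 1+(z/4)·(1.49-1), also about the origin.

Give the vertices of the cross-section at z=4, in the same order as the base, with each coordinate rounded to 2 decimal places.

t = z/height = 4/4 = 1
s = 1 + (scale-1)·z/height = 1 + (1.49-1)·4/4 = 1.490000
θ = twist·z/height = -88°·4/4 = -88.0000° = -1.535890 rad
cos θ = 0.034899, sin θ = -0.999391 (intermediates below are computed at full precision and shown rounded to 5 d.p.)
v1: (-4.5,-5) → rotate → (-5.15400,4.32276) → ×s → (-7.67946,6.44091) → (-7.68,6.44)
v2: (4.5,-5) → rotate → (-4.83991,-4.67176) → ×s → (-7.21146,-6.96092) → (-7.21,-6.96)
v3: (3,-2.5) → rotate → (-2.39378,-3.08542) → ×s → (-3.56673,-4.59728) → (-3.57,-4.60)
v4: (-4.5,4.5) → rotate → (4.34021,4.65431) → ×s → (6.46691,6.93492) → (6.47,6.93)

Cross-section at z=4: (-7.68,6.44) (-7.21,-6.96) (-3.57,-4.60) (6.47,6.93)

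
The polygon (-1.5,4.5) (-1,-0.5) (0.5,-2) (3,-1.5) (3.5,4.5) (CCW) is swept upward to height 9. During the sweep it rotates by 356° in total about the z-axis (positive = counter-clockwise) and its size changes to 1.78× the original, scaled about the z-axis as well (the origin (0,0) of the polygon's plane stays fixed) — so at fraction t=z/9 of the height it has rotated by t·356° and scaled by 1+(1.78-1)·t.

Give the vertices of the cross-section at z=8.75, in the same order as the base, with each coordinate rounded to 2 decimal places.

Cross-section at z=8.75: (-0.66,8.31) (-1.92,-0.43) (0.01,-3.62) (4.49,-3.83) (7.87,6.20)

t = z/height = 8.75/9 = 0.972222
s = 1 + (scale-1)·z/height = 1 + (1.78-1)·8.75/9 = 1.758333
θ = twist·z/height = 356°·8.75/9 = 346.1111° = 6.040778 rad
cos θ = 0.970763, sin θ = -0.240040 (intermediates below are computed at full precision and shown rounded to 5 d.p.)
v1: (-1.5,4.5) → rotate → (-0.37597,4.72849) → ×s → (-0.66107,8.31427) → (-0.66,8.31)
v2: (-1,-0.5) → rotate → (-1.09078,-0.24534) → ×s → (-1.91796,-0.43139) → (-1.92,-0.43)
v3: (0.5,-2) → rotate → (0.00530,-2.06155) → ×s → (0.00932,-3.62489) → (0.01,-3.62)
v4: (3,-1.5) → rotate → (2.55223,-2.17626) → ×s → (4.48767,-3.82660) → (4.49,-3.83)
v5: (3.5,4.5) → rotate → (4.47785,3.52829) → ×s → (7.87355,6.20392) → (7.87,6.20)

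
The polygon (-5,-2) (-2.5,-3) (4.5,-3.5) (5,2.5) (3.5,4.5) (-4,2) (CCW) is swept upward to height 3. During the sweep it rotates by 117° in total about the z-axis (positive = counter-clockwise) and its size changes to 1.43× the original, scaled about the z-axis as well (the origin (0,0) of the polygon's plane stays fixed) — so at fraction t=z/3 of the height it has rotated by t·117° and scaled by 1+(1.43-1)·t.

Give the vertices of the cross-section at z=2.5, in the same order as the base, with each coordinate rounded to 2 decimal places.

t = z/height = 2.5/3 = 0.833333
s = 1 + (scale-1)·z/height = 1 + (1.43-1)·2.5/3 = 1.358333
θ = twist·z/height = 117°·2.5/3 = 97.5000° = 1.701696 rad
cos θ = -0.130526, sin θ = 0.991445 (intermediates below are computed at full precision and shown rounded to 5 d.p.)
v1: (-5,-2) → rotate → (2.63552,-4.69617) → ×s → (3.57992,-6.37897) → (3.58,-6.38)
v2: (-2.5,-3) → rotate → (3.30065,-2.08703) → ×s → (4.48338,-2.83489) → (4.48,-2.83)
v3: (4.5,-3.5) → rotate → (2.88269,4.91834) → ×s → (3.91565,6.68075) → (3.92,6.68)
v4: (5,2.5) → rotate → (-3.13124,4.63091) → ×s → (-4.25327,6.29032) → (-4.25,6.29)
v5: (3.5,4.5) → rotate → (-4.91834,2.88269) → ×s → (-6.68075,3.91565) → (-6.68,3.92)
v6: (-4,2) → rotate → (-1.46078,-4.22683) → ×s → (-1.98423,-5.74145) → (-1.98,-5.74)

Cross-section at z=2.5: (3.58,-6.38) (4.48,-2.83) (3.92,6.68) (-4.25,6.29) (-6.68,3.92) (-1.98,-5.74)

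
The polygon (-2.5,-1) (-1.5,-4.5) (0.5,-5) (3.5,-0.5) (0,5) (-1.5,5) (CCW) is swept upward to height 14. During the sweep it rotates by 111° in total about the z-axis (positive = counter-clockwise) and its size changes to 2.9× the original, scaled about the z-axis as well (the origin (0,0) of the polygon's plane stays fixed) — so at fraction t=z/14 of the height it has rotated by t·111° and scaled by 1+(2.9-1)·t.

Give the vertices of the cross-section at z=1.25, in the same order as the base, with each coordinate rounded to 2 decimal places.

Cross-section at z=1.25: (-2.68,-1.66) (-0.82,-5.49) (1.58,-5.66) (4.13,0.13) (-1.01,5.76) (-2.73,5.46)

t = z/height = 1.25/14 = 0.0892857
s = 1 + (scale-1)·z/height = 1 + (2.9-1)·1.25/14 = 1.169643
θ = twist·z/height = 111°·1.25/14 = 9.9107° = 0.172975 rad
cos θ = 0.985077, sin θ = 0.172113 (intermediates below are computed at full precision and shown rounded to 5 d.p.)
v1: (-2.5,-1) → rotate → (-2.29058,-1.41536) → ×s → (-2.67916,-1.65547) → (-2.68,-1.66)
v2: (-1.5,-4.5) → rotate → (-0.70311,-4.69102) → ×s → (-0.82238,-5.48681) → (-0.82,-5.49)
v3: (0.5,-5) → rotate → (1.35311,-4.83933) → ×s → (1.58265,-5.66029) → (1.58,-5.66)
v4: (3.5,-0.5) → rotate → (3.53383,0.10986) → ×s → (4.13332,0.12849) → (4.13,0.13)
v5: (0,5) → rotate → (-0.86057,4.92539) → ×s → (-1.00656,5.76094) → (-1.01,5.76)
v6: (-1.5,5) → rotate → (-2.33818,4.66722) → ×s → (-2.73484,5.45898) → (-2.73,5.46)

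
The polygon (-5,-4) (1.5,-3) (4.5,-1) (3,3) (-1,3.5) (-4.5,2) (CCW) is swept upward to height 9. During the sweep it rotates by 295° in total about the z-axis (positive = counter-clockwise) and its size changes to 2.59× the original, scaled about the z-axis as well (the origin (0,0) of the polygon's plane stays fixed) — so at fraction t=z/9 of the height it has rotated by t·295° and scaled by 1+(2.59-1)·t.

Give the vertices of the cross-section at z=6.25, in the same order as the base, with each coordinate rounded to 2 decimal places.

Cross-section at z=6.25: (6.01,12.06) (-5.52,4.40) (-9.48,-2.07) (-3.07,-8.38) (5.01,-5.80) (10.36,0.16)

t = z/height = 6.25/9 = 0.694444
s = 1 + (scale-1)·z/height = 1 + (2.59-1)·6.25/9 = 2.104167
θ = twist·z/height = 295°·6.25/9 = 204.8611° = 3.575501 rad
cos θ = -0.907330, sin θ = -0.420420 (intermediates below are computed at full precision and shown rounded to 5 d.p.)
v1: (-5,-4) → rotate → (2.85497,5.73142) → ×s → (6.00733,12.05986) → (6.01,12.06)
v2: (1.5,-3) → rotate → (-2.62225,2.09136) → ×s → (-5.51766,4.40057) → (-5.52,4.40)
v3: (4.5,-1) → rotate → (-4.50340,-0.98456) → ×s → (-9.47591,-2.07168) → (-9.48,-2.07)
v4: (3,3) → rotate → (-1.46073,-3.98325) → ×s → (-3.07362,-8.38142) → (-3.07,-8.38)
v5: (-1,3.5) → rotate → (2.37880,-2.75523) → ×s → (5.00539,-5.79747) → (5.01,-5.80)
v6: (-4.5,2) → rotate → (4.92382,0.07723) → ×s → (10.36054,0.16251) → (10.36,0.16)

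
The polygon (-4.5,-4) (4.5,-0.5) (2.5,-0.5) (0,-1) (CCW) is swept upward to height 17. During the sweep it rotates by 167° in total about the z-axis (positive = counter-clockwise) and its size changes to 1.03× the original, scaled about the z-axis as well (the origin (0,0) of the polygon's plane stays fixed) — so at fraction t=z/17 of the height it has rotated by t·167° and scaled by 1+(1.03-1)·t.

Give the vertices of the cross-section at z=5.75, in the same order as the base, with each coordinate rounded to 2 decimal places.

t = z/height = 5.75/17 = 0.338235
s = 1 + (scale-1)·z/height = 1 + (1.03-1)·5.75/17 = 1.010147
θ = twist·z/height = 167°·5.75/17 = 56.4853° = 0.985854 rad
cos θ = 0.552151, sin θ = 0.833744 (intermediates below are computed at full precision and shown rounded to 5 d.p.)
v1: (-4.5,-4) → rotate → (0.85030,-5.96045) → ×s → (0.85893,-6.02093) → (0.86,-6.02)
v2: (4.5,-0.5) → rotate → (2.90155,3.47577) → ×s → (2.93099,3.51104) → (2.93,3.51)
v3: (2.5,-0.5) → rotate → (1.79725,1.80828) → ×s → (1.81549,1.82663) → (1.82,1.83)
v4: (0,-1) → rotate → (0.83374,-0.55215) → ×s → (0.84220,-0.55775) → (0.84,-0.56)

Cross-section at z=5.75: (0.86,-6.02) (2.93,3.51) (1.82,1.83) (0.84,-0.56)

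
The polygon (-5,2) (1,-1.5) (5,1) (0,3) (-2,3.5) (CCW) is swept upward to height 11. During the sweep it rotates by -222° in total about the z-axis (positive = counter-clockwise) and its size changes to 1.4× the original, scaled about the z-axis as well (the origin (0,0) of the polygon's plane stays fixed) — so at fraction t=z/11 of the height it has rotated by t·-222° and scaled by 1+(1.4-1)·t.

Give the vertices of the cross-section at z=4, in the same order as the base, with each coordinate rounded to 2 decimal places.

Cross-section at z=4: (1.34,6.02) (-1.51,-1.41) (2.05,-5.47) (3.39,0.55) (3.59,2.91)

t = z/height = 4/11 = 0.363636
s = 1 + (scale-1)·z/height = 1 + (1.4-1)·4/11 = 1.145455
θ = twist·z/height = -222°·4/11 = -80.7273° = -1.408957 rad
cos θ = 0.161134, sin θ = -0.986933 (intermediates below are computed at full precision and shown rounded to 5 d.p.)
v1: (-5,2) → rotate → (1.16819,5.25693) → ×s → (1.33811,6.02158) → (1.34,6.02)
v2: (1,-1.5) → rotate → (-1.31926,-1.22863) → ×s → (-1.51116,-1.40734) → (-1.51,-1.41)
v3: (5,1) → rotate → (1.79260,-4.77353) → ×s → (2.05335,-5.46786) → (2.05,-5.47)
v4: (0,3) → rotate → (2.96080,0.48340) → ×s → (3.39146,0.55372) → (3.39,0.55)
v5: (-2,3.5) → rotate → (3.13200,2.53783) → ×s → (3.58756,2.90697) → (3.59,2.91)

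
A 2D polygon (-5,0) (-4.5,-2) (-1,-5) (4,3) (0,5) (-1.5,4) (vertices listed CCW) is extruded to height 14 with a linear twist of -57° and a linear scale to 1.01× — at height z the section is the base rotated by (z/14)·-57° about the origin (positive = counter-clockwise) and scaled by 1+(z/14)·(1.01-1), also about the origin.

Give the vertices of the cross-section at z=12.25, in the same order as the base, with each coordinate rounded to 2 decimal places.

Cross-section at z=12.25: (-3.25,3.86) (-4.47,2.17) (-4.51,-2.48) (4.91,-1.14) (3.86,3.25) (2.11,3.76)

t = z/height = 12.25/14 = 0.875
s = 1 + (scale-1)·z/height = 1 + (1.01-1)·12.25/14 = 1.008750
θ = twist·z/height = -57°·12.25/14 = -49.8750° = -0.870483 rad
cos θ = 0.644457, sin θ = -0.764640 (intermediates below are computed at full precision and shown rounded to 5 d.p.)
v1: (-5,0) → rotate → (-3.22229,3.82320) → ×s → (-3.25048,3.85665) → (-3.25,3.86)
v2: (-4.5,-2) → rotate → (-4.42934,2.15197) → ×s → (-4.46810,2.17080) → (-4.47,2.17)
v3: (-1,-5) → rotate → (-4.46766,-2.45765) → ×s → (-4.50675,-2.47915) → (-4.51,-2.48)
v4: (4,3) → rotate → (4.87175,-1.12519) → ×s → (4.91438,-1.13503) → (4.91,-1.14)
v5: (0,5) → rotate → (3.82320,3.22229) → ×s → (3.85665,3.25048) → (3.86,3.25)
v6: (-1.5,4) → rotate → (2.09188,3.72479) → ×s → (2.11018,3.75738) → (2.11,3.76)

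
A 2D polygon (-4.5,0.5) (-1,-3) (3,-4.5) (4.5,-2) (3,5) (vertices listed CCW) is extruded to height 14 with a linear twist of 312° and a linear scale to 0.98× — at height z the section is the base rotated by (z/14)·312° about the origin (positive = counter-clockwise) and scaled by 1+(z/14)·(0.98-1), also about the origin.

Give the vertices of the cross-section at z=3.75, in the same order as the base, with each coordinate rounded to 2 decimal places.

Cross-section at z=3.75: (-1.00,-4.39) (2.85,-1.32) (4.78,2.46) (2.48,4.23) (-4.61,3.52)

t = z/height = 3.75/14 = 0.267857
s = 1 + (scale-1)·z/height = 1 + (0.98-1)·3.75/14 = 0.994643
θ = twist·z/height = 312°·3.75/14 = 83.5714° = 1.458597 rad
cos θ = 0.111964, sin θ = 0.993712 (intermediates below are computed at full precision and shown rounded to 5 d.p.)
v1: (-4.5,0.5) → rotate → (-1.00070,-4.41572) → ×s → (-0.99534,-4.39207) → (-1.00,-4.39)
v2: (-1,-3) → rotate → (2.86917,-1.32961) → ×s → (2.85380,-1.32248) → (2.85,-1.32)
v3: (3,-4.5) → rotate → (4.80760,2.47730) → ×s → (4.78184,2.46403) → (4.78,2.46)
v4: (4.5,-2) → rotate → (2.49126,4.24778) → ×s → (2.47792,4.22502) → (2.48,4.23)
v5: (3,5) → rotate → (-4.63267,3.54096) → ×s → (-4.60785,3.52199) → (-4.61,3.52)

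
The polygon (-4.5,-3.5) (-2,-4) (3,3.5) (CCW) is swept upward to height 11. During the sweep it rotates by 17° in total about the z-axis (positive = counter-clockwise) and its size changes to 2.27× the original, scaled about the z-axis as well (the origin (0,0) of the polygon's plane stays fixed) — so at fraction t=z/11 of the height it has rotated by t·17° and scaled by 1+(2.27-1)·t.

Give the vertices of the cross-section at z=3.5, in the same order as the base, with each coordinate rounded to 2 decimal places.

Cross-section at z=3.5: (-5.83,-5.49) (-2.27,-5.86) (3.73,5.29)

t = z/height = 3.5/11 = 0.318182
s = 1 + (scale-1)·z/height = 1 + (2.27-1)·3.5/11 = 1.404091
θ = twist·z/height = 17°·3.5/11 = 5.4091° = 0.094406 rad
cos θ = 0.995547, sin θ = 0.094266 (intermediates below are computed at full precision and shown rounded to 5 d.p.)
v1: (-4.5,-3.5) → rotate → (-4.15003,-3.90861) → ×s → (-5.82702,-5.48805) → (-5.83,-5.49)
v2: (-2,-4) → rotate → (-1.61403,-4.17072) → ×s → (-2.26624,-5.85607) → (-2.27,-5.86)
v3: (3,3.5) → rotate → (2.65671,3.76721) → ×s → (3.73026,5.28951) → (3.73,5.29)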